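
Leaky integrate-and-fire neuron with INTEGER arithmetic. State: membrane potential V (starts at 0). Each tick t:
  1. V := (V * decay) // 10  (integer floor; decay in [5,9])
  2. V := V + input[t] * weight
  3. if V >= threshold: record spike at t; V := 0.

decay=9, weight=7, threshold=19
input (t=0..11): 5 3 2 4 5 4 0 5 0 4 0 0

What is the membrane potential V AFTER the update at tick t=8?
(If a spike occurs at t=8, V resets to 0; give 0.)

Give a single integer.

t=0: input=5 -> V=0 FIRE
t=1: input=3 -> V=0 FIRE
t=2: input=2 -> V=14
t=3: input=4 -> V=0 FIRE
t=4: input=5 -> V=0 FIRE
t=5: input=4 -> V=0 FIRE
t=6: input=0 -> V=0
t=7: input=5 -> V=0 FIRE
t=8: input=0 -> V=0
t=9: input=4 -> V=0 FIRE
t=10: input=0 -> V=0
t=11: input=0 -> V=0

Answer: 0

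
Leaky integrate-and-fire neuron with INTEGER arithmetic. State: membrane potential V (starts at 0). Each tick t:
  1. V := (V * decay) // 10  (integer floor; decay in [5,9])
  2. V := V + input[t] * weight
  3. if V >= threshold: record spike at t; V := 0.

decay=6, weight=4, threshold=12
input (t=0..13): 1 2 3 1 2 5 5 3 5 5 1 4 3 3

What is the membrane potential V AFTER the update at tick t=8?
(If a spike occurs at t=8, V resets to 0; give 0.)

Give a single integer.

Answer: 0

Derivation:
t=0: input=1 -> V=4
t=1: input=2 -> V=10
t=2: input=3 -> V=0 FIRE
t=3: input=1 -> V=4
t=4: input=2 -> V=10
t=5: input=5 -> V=0 FIRE
t=6: input=5 -> V=0 FIRE
t=7: input=3 -> V=0 FIRE
t=8: input=5 -> V=0 FIRE
t=9: input=5 -> V=0 FIRE
t=10: input=1 -> V=4
t=11: input=4 -> V=0 FIRE
t=12: input=3 -> V=0 FIRE
t=13: input=3 -> V=0 FIRE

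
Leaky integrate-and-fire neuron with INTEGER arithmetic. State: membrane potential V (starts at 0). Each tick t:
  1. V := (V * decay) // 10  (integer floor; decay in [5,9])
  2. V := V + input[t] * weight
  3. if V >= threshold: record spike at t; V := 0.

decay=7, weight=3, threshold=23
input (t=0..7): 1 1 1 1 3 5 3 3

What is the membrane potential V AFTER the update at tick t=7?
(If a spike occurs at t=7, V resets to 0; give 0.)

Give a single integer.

t=0: input=1 -> V=3
t=1: input=1 -> V=5
t=2: input=1 -> V=6
t=3: input=1 -> V=7
t=4: input=3 -> V=13
t=5: input=5 -> V=0 FIRE
t=6: input=3 -> V=9
t=7: input=3 -> V=15

Answer: 15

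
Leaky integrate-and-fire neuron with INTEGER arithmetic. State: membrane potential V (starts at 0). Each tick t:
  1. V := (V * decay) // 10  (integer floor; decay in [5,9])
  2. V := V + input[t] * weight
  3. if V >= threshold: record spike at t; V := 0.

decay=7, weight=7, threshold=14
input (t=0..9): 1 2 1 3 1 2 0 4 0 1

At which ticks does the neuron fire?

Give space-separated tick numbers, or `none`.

t=0: input=1 -> V=7
t=1: input=2 -> V=0 FIRE
t=2: input=1 -> V=7
t=3: input=3 -> V=0 FIRE
t=4: input=1 -> V=7
t=5: input=2 -> V=0 FIRE
t=6: input=0 -> V=0
t=7: input=4 -> V=0 FIRE
t=8: input=0 -> V=0
t=9: input=1 -> V=7

Answer: 1 3 5 7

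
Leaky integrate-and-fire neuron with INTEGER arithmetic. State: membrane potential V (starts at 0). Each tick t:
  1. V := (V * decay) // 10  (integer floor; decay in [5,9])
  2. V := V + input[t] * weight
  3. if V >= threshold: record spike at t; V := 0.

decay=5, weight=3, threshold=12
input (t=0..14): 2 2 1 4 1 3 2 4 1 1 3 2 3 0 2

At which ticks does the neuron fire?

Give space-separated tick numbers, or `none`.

Answer: 3 7 12

Derivation:
t=0: input=2 -> V=6
t=1: input=2 -> V=9
t=2: input=1 -> V=7
t=3: input=4 -> V=0 FIRE
t=4: input=1 -> V=3
t=5: input=3 -> V=10
t=6: input=2 -> V=11
t=7: input=4 -> V=0 FIRE
t=8: input=1 -> V=3
t=9: input=1 -> V=4
t=10: input=3 -> V=11
t=11: input=2 -> V=11
t=12: input=3 -> V=0 FIRE
t=13: input=0 -> V=0
t=14: input=2 -> V=6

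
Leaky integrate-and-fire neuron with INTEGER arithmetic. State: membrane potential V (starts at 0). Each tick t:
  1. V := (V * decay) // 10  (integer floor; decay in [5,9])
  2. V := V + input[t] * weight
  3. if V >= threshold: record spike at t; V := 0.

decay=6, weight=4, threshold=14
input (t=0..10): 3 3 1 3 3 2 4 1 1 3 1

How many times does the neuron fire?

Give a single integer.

Answer: 5

Derivation:
t=0: input=3 -> V=12
t=1: input=3 -> V=0 FIRE
t=2: input=1 -> V=4
t=3: input=3 -> V=0 FIRE
t=4: input=3 -> V=12
t=5: input=2 -> V=0 FIRE
t=6: input=4 -> V=0 FIRE
t=7: input=1 -> V=4
t=8: input=1 -> V=6
t=9: input=3 -> V=0 FIRE
t=10: input=1 -> V=4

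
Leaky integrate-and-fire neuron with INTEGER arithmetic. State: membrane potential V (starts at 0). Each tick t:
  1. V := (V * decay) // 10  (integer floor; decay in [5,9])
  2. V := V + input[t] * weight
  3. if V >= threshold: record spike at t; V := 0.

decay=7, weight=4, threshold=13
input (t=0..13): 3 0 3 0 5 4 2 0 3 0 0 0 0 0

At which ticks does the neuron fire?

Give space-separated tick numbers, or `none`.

t=0: input=3 -> V=12
t=1: input=0 -> V=8
t=2: input=3 -> V=0 FIRE
t=3: input=0 -> V=0
t=4: input=5 -> V=0 FIRE
t=5: input=4 -> V=0 FIRE
t=6: input=2 -> V=8
t=7: input=0 -> V=5
t=8: input=3 -> V=0 FIRE
t=9: input=0 -> V=0
t=10: input=0 -> V=0
t=11: input=0 -> V=0
t=12: input=0 -> V=0
t=13: input=0 -> V=0

Answer: 2 4 5 8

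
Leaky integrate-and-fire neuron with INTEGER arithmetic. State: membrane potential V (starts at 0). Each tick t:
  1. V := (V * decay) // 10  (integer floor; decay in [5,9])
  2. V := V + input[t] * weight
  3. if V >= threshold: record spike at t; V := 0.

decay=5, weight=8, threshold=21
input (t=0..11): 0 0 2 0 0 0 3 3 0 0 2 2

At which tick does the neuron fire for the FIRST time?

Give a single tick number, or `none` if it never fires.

t=0: input=0 -> V=0
t=1: input=0 -> V=0
t=2: input=2 -> V=16
t=3: input=0 -> V=8
t=4: input=0 -> V=4
t=5: input=0 -> V=2
t=6: input=3 -> V=0 FIRE
t=7: input=3 -> V=0 FIRE
t=8: input=0 -> V=0
t=9: input=0 -> V=0
t=10: input=2 -> V=16
t=11: input=2 -> V=0 FIRE

Answer: 6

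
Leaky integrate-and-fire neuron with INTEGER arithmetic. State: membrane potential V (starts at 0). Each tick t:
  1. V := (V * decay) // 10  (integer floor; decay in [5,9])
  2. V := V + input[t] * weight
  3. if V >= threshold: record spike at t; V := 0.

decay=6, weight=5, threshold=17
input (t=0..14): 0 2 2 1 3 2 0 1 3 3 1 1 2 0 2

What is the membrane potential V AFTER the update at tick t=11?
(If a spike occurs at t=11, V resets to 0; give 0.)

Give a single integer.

Answer: 13

Derivation:
t=0: input=0 -> V=0
t=1: input=2 -> V=10
t=2: input=2 -> V=16
t=3: input=1 -> V=14
t=4: input=3 -> V=0 FIRE
t=5: input=2 -> V=10
t=6: input=0 -> V=6
t=7: input=1 -> V=8
t=8: input=3 -> V=0 FIRE
t=9: input=3 -> V=15
t=10: input=1 -> V=14
t=11: input=1 -> V=13
t=12: input=2 -> V=0 FIRE
t=13: input=0 -> V=0
t=14: input=2 -> V=10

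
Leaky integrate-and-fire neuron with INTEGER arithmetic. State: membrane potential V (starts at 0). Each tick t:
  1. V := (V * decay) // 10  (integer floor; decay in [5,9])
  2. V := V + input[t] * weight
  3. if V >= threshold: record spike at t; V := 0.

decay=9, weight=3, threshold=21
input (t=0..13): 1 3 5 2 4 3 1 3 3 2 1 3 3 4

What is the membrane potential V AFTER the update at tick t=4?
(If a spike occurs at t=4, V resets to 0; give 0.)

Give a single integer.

t=0: input=1 -> V=3
t=1: input=3 -> V=11
t=2: input=5 -> V=0 FIRE
t=3: input=2 -> V=6
t=4: input=4 -> V=17
t=5: input=3 -> V=0 FIRE
t=6: input=1 -> V=3
t=7: input=3 -> V=11
t=8: input=3 -> V=18
t=9: input=2 -> V=0 FIRE
t=10: input=1 -> V=3
t=11: input=3 -> V=11
t=12: input=3 -> V=18
t=13: input=4 -> V=0 FIRE

Answer: 17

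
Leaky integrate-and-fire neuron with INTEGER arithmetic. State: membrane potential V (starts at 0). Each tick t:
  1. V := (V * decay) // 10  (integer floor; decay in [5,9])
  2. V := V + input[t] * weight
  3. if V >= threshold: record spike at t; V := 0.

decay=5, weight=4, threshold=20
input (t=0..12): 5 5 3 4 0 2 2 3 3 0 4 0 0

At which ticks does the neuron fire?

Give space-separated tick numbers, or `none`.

t=0: input=5 -> V=0 FIRE
t=1: input=5 -> V=0 FIRE
t=2: input=3 -> V=12
t=3: input=4 -> V=0 FIRE
t=4: input=0 -> V=0
t=5: input=2 -> V=8
t=6: input=2 -> V=12
t=7: input=3 -> V=18
t=8: input=3 -> V=0 FIRE
t=9: input=0 -> V=0
t=10: input=4 -> V=16
t=11: input=0 -> V=8
t=12: input=0 -> V=4

Answer: 0 1 3 8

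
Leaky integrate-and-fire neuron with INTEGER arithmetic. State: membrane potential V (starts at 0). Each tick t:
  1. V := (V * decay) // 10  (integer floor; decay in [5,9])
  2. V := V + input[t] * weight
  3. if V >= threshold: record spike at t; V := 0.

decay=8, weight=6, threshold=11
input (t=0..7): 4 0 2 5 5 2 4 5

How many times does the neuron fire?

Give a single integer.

t=0: input=4 -> V=0 FIRE
t=1: input=0 -> V=0
t=2: input=2 -> V=0 FIRE
t=3: input=5 -> V=0 FIRE
t=4: input=5 -> V=0 FIRE
t=5: input=2 -> V=0 FIRE
t=6: input=4 -> V=0 FIRE
t=7: input=5 -> V=0 FIRE

Answer: 7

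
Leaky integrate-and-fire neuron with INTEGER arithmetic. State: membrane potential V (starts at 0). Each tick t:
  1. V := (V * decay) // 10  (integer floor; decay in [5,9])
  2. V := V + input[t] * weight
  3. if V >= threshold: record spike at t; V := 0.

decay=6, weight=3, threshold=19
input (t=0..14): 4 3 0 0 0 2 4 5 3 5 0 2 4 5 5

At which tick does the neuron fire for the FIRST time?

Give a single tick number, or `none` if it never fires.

t=0: input=4 -> V=12
t=1: input=3 -> V=16
t=2: input=0 -> V=9
t=3: input=0 -> V=5
t=4: input=0 -> V=3
t=5: input=2 -> V=7
t=6: input=4 -> V=16
t=7: input=5 -> V=0 FIRE
t=8: input=3 -> V=9
t=9: input=5 -> V=0 FIRE
t=10: input=0 -> V=0
t=11: input=2 -> V=6
t=12: input=4 -> V=15
t=13: input=5 -> V=0 FIRE
t=14: input=5 -> V=15

Answer: 7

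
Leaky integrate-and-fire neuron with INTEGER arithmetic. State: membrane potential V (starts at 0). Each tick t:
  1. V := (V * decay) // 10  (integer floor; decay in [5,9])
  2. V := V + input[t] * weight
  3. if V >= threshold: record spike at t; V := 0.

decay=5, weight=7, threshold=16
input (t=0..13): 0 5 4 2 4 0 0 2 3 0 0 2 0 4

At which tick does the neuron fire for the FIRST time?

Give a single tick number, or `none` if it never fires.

t=0: input=0 -> V=0
t=1: input=5 -> V=0 FIRE
t=2: input=4 -> V=0 FIRE
t=3: input=2 -> V=14
t=4: input=4 -> V=0 FIRE
t=5: input=0 -> V=0
t=6: input=0 -> V=0
t=7: input=2 -> V=14
t=8: input=3 -> V=0 FIRE
t=9: input=0 -> V=0
t=10: input=0 -> V=0
t=11: input=2 -> V=14
t=12: input=0 -> V=7
t=13: input=4 -> V=0 FIRE

Answer: 1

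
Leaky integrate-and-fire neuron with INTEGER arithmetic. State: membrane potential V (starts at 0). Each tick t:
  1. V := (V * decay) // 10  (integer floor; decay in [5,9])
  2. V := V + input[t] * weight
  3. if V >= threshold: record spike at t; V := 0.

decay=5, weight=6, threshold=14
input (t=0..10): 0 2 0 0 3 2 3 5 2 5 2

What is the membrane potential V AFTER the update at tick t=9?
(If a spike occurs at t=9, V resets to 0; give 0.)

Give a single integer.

t=0: input=0 -> V=0
t=1: input=2 -> V=12
t=2: input=0 -> V=6
t=3: input=0 -> V=3
t=4: input=3 -> V=0 FIRE
t=5: input=2 -> V=12
t=6: input=3 -> V=0 FIRE
t=7: input=5 -> V=0 FIRE
t=8: input=2 -> V=12
t=9: input=5 -> V=0 FIRE
t=10: input=2 -> V=12

Answer: 0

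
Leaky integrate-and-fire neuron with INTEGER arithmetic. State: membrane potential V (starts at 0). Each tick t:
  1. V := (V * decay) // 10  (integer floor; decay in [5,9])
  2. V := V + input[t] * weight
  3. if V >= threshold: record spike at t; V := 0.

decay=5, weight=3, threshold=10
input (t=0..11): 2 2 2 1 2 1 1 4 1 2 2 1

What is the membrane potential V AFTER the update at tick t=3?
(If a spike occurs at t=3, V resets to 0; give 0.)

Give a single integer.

t=0: input=2 -> V=6
t=1: input=2 -> V=9
t=2: input=2 -> V=0 FIRE
t=3: input=1 -> V=3
t=4: input=2 -> V=7
t=5: input=1 -> V=6
t=6: input=1 -> V=6
t=7: input=4 -> V=0 FIRE
t=8: input=1 -> V=3
t=9: input=2 -> V=7
t=10: input=2 -> V=9
t=11: input=1 -> V=7

Answer: 3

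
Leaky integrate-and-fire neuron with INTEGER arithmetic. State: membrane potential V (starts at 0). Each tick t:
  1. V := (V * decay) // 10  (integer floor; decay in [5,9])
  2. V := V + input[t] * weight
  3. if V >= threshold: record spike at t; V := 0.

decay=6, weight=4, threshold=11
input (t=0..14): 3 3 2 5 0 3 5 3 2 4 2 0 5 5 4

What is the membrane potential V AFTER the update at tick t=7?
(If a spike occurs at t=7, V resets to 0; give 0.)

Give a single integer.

Answer: 0

Derivation:
t=0: input=3 -> V=0 FIRE
t=1: input=3 -> V=0 FIRE
t=2: input=2 -> V=8
t=3: input=5 -> V=0 FIRE
t=4: input=0 -> V=0
t=5: input=3 -> V=0 FIRE
t=6: input=5 -> V=0 FIRE
t=7: input=3 -> V=0 FIRE
t=8: input=2 -> V=8
t=9: input=4 -> V=0 FIRE
t=10: input=2 -> V=8
t=11: input=0 -> V=4
t=12: input=5 -> V=0 FIRE
t=13: input=5 -> V=0 FIRE
t=14: input=4 -> V=0 FIRE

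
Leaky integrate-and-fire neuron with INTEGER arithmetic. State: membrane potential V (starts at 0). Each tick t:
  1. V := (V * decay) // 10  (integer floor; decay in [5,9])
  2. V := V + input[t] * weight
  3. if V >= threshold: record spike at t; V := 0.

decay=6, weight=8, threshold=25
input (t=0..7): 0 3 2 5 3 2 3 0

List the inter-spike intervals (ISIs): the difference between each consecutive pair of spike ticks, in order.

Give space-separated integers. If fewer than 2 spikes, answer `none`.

t=0: input=0 -> V=0
t=1: input=3 -> V=24
t=2: input=2 -> V=0 FIRE
t=3: input=5 -> V=0 FIRE
t=4: input=3 -> V=24
t=5: input=2 -> V=0 FIRE
t=6: input=3 -> V=24
t=7: input=0 -> V=14

Answer: 1 2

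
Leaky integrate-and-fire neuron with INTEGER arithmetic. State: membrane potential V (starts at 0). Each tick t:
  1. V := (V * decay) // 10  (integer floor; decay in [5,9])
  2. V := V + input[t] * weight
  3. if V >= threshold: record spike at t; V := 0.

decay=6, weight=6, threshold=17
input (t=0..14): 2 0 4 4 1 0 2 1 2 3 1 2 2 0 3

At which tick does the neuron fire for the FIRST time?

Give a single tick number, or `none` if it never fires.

Answer: 2

Derivation:
t=0: input=2 -> V=12
t=1: input=0 -> V=7
t=2: input=4 -> V=0 FIRE
t=3: input=4 -> V=0 FIRE
t=4: input=1 -> V=6
t=5: input=0 -> V=3
t=6: input=2 -> V=13
t=7: input=1 -> V=13
t=8: input=2 -> V=0 FIRE
t=9: input=3 -> V=0 FIRE
t=10: input=1 -> V=6
t=11: input=2 -> V=15
t=12: input=2 -> V=0 FIRE
t=13: input=0 -> V=0
t=14: input=3 -> V=0 FIRE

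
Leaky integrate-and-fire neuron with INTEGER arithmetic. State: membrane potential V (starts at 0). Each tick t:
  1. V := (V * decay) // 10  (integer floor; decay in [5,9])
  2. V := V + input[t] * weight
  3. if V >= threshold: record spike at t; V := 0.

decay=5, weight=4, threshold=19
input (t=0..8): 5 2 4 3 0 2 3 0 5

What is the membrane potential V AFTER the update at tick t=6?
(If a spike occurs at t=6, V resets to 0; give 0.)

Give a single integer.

t=0: input=5 -> V=0 FIRE
t=1: input=2 -> V=8
t=2: input=4 -> V=0 FIRE
t=3: input=3 -> V=12
t=4: input=0 -> V=6
t=5: input=2 -> V=11
t=6: input=3 -> V=17
t=7: input=0 -> V=8
t=8: input=5 -> V=0 FIRE

Answer: 17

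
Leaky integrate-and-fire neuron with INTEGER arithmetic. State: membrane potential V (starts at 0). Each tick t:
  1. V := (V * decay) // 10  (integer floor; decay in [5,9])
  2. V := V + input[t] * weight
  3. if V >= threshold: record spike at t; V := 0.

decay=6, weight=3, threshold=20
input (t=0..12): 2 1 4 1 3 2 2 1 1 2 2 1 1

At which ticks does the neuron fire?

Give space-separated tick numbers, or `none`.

Answer: none

Derivation:
t=0: input=2 -> V=6
t=1: input=1 -> V=6
t=2: input=4 -> V=15
t=3: input=1 -> V=12
t=4: input=3 -> V=16
t=5: input=2 -> V=15
t=6: input=2 -> V=15
t=7: input=1 -> V=12
t=8: input=1 -> V=10
t=9: input=2 -> V=12
t=10: input=2 -> V=13
t=11: input=1 -> V=10
t=12: input=1 -> V=9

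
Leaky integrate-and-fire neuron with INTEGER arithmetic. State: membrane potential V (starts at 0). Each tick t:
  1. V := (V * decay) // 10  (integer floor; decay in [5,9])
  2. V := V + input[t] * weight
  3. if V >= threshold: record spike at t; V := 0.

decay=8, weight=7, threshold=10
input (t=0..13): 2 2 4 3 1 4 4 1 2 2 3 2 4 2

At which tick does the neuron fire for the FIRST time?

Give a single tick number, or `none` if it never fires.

t=0: input=2 -> V=0 FIRE
t=1: input=2 -> V=0 FIRE
t=2: input=4 -> V=0 FIRE
t=3: input=3 -> V=0 FIRE
t=4: input=1 -> V=7
t=5: input=4 -> V=0 FIRE
t=6: input=4 -> V=0 FIRE
t=7: input=1 -> V=7
t=8: input=2 -> V=0 FIRE
t=9: input=2 -> V=0 FIRE
t=10: input=3 -> V=0 FIRE
t=11: input=2 -> V=0 FIRE
t=12: input=4 -> V=0 FIRE
t=13: input=2 -> V=0 FIRE

Answer: 0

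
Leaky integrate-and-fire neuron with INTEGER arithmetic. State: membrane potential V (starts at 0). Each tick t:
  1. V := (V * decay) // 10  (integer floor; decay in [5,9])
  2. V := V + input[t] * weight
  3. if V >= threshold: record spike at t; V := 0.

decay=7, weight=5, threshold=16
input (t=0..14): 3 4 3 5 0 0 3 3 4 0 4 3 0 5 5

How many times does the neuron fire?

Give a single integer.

Answer: 7

Derivation:
t=0: input=3 -> V=15
t=1: input=4 -> V=0 FIRE
t=2: input=3 -> V=15
t=3: input=5 -> V=0 FIRE
t=4: input=0 -> V=0
t=5: input=0 -> V=0
t=6: input=3 -> V=15
t=7: input=3 -> V=0 FIRE
t=8: input=4 -> V=0 FIRE
t=9: input=0 -> V=0
t=10: input=4 -> V=0 FIRE
t=11: input=3 -> V=15
t=12: input=0 -> V=10
t=13: input=5 -> V=0 FIRE
t=14: input=5 -> V=0 FIRE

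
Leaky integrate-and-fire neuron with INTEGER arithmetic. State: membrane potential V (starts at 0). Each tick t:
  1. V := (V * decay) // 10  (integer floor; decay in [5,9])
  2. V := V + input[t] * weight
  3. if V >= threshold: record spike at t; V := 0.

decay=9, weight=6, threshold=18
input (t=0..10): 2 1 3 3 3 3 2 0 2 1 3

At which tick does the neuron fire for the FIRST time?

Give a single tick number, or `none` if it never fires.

t=0: input=2 -> V=12
t=1: input=1 -> V=16
t=2: input=3 -> V=0 FIRE
t=3: input=3 -> V=0 FIRE
t=4: input=3 -> V=0 FIRE
t=5: input=3 -> V=0 FIRE
t=6: input=2 -> V=12
t=7: input=0 -> V=10
t=8: input=2 -> V=0 FIRE
t=9: input=1 -> V=6
t=10: input=3 -> V=0 FIRE

Answer: 2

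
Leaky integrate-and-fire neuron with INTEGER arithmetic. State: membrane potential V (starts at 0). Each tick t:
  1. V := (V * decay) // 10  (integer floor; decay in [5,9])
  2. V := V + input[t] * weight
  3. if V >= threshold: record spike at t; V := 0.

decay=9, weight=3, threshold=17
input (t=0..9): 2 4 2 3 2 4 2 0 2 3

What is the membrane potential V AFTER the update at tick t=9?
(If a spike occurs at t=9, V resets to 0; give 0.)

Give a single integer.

Answer: 9

Derivation:
t=0: input=2 -> V=6
t=1: input=4 -> V=0 FIRE
t=2: input=2 -> V=6
t=3: input=3 -> V=14
t=4: input=2 -> V=0 FIRE
t=5: input=4 -> V=12
t=6: input=2 -> V=16
t=7: input=0 -> V=14
t=8: input=2 -> V=0 FIRE
t=9: input=3 -> V=9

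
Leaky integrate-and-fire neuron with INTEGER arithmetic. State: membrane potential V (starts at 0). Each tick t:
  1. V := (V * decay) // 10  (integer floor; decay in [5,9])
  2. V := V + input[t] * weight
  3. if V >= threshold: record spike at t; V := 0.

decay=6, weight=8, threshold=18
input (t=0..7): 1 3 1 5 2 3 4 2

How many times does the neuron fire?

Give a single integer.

Answer: 4

Derivation:
t=0: input=1 -> V=8
t=1: input=3 -> V=0 FIRE
t=2: input=1 -> V=8
t=3: input=5 -> V=0 FIRE
t=4: input=2 -> V=16
t=5: input=3 -> V=0 FIRE
t=6: input=4 -> V=0 FIRE
t=7: input=2 -> V=16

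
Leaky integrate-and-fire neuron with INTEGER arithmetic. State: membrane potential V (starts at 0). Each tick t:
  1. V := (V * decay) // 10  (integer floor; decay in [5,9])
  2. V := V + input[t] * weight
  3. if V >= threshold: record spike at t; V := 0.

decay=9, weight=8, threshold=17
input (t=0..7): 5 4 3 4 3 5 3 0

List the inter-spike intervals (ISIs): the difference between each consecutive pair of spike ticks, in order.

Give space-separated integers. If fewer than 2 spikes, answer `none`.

t=0: input=5 -> V=0 FIRE
t=1: input=4 -> V=0 FIRE
t=2: input=3 -> V=0 FIRE
t=3: input=4 -> V=0 FIRE
t=4: input=3 -> V=0 FIRE
t=5: input=5 -> V=0 FIRE
t=6: input=3 -> V=0 FIRE
t=7: input=0 -> V=0

Answer: 1 1 1 1 1 1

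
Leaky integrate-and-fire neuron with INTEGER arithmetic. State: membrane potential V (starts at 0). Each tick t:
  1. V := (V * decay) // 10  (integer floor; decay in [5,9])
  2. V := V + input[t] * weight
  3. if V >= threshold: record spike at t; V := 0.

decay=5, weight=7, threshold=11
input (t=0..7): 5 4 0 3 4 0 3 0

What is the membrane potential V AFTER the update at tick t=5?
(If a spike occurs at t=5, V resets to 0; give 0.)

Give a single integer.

t=0: input=5 -> V=0 FIRE
t=1: input=4 -> V=0 FIRE
t=2: input=0 -> V=0
t=3: input=3 -> V=0 FIRE
t=4: input=4 -> V=0 FIRE
t=5: input=0 -> V=0
t=6: input=3 -> V=0 FIRE
t=7: input=0 -> V=0

Answer: 0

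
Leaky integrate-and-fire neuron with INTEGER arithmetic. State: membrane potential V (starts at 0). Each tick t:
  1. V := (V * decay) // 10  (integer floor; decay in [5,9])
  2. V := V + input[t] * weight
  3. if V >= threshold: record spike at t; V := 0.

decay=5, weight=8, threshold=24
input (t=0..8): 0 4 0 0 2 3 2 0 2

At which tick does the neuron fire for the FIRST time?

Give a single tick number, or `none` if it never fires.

t=0: input=0 -> V=0
t=1: input=4 -> V=0 FIRE
t=2: input=0 -> V=0
t=3: input=0 -> V=0
t=4: input=2 -> V=16
t=5: input=3 -> V=0 FIRE
t=6: input=2 -> V=16
t=7: input=0 -> V=8
t=8: input=2 -> V=20

Answer: 1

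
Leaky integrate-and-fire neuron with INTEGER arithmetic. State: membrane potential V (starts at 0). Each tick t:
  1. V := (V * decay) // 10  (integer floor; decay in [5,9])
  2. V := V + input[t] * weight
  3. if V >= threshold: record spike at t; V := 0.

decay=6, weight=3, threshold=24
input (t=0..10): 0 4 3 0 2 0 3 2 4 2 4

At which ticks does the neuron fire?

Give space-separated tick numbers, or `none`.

t=0: input=0 -> V=0
t=1: input=4 -> V=12
t=2: input=3 -> V=16
t=3: input=0 -> V=9
t=4: input=2 -> V=11
t=5: input=0 -> V=6
t=6: input=3 -> V=12
t=7: input=2 -> V=13
t=8: input=4 -> V=19
t=9: input=2 -> V=17
t=10: input=4 -> V=22

Answer: none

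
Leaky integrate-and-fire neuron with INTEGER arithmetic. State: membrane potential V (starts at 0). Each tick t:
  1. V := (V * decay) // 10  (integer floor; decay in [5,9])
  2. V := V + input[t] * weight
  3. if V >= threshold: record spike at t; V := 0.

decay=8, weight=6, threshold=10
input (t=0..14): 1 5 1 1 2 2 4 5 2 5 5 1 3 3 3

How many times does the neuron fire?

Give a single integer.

Answer: 12

Derivation:
t=0: input=1 -> V=6
t=1: input=5 -> V=0 FIRE
t=2: input=1 -> V=6
t=3: input=1 -> V=0 FIRE
t=4: input=2 -> V=0 FIRE
t=5: input=2 -> V=0 FIRE
t=6: input=4 -> V=0 FIRE
t=7: input=5 -> V=0 FIRE
t=8: input=2 -> V=0 FIRE
t=9: input=5 -> V=0 FIRE
t=10: input=5 -> V=0 FIRE
t=11: input=1 -> V=6
t=12: input=3 -> V=0 FIRE
t=13: input=3 -> V=0 FIRE
t=14: input=3 -> V=0 FIRE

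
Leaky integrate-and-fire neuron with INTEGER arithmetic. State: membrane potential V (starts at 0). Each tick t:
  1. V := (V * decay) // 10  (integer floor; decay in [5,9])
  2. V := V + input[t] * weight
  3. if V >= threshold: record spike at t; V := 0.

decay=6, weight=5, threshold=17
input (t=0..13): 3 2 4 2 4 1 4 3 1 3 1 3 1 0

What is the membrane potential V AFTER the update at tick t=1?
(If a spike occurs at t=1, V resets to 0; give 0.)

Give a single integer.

t=0: input=3 -> V=15
t=1: input=2 -> V=0 FIRE
t=2: input=4 -> V=0 FIRE
t=3: input=2 -> V=10
t=4: input=4 -> V=0 FIRE
t=5: input=1 -> V=5
t=6: input=4 -> V=0 FIRE
t=7: input=3 -> V=15
t=8: input=1 -> V=14
t=9: input=3 -> V=0 FIRE
t=10: input=1 -> V=5
t=11: input=3 -> V=0 FIRE
t=12: input=1 -> V=5
t=13: input=0 -> V=3

Answer: 0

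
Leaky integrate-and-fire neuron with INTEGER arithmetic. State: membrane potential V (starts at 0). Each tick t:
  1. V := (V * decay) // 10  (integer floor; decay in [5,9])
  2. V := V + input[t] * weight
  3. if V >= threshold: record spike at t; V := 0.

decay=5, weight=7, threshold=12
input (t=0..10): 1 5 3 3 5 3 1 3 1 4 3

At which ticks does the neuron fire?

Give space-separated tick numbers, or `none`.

t=0: input=1 -> V=7
t=1: input=5 -> V=0 FIRE
t=2: input=3 -> V=0 FIRE
t=3: input=3 -> V=0 FIRE
t=4: input=5 -> V=0 FIRE
t=5: input=3 -> V=0 FIRE
t=6: input=1 -> V=7
t=7: input=3 -> V=0 FIRE
t=8: input=1 -> V=7
t=9: input=4 -> V=0 FIRE
t=10: input=3 -> V=0 FIRE

Answer: 1 2 3 4 5 7 9 10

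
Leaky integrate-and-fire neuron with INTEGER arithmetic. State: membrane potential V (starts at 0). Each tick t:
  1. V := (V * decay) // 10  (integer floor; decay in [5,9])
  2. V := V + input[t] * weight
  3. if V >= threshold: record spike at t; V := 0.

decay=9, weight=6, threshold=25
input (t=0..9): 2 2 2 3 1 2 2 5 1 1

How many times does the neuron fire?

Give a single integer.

t=0: input=2 -> V=12
t=1: input=2 -> V=22
t=2: input=2 -> V=0 FIRE
t=3: input=3 -> V=18
t=4: input=1 -> V=22
t=5: input=2 -> V=0 FIRE
t=6: input=2 -> V=12
t=7: input=5 -> V=0 FIRE
t=8: input=1 -> V=6
t=9: input=1 -> V=11

Answer: 3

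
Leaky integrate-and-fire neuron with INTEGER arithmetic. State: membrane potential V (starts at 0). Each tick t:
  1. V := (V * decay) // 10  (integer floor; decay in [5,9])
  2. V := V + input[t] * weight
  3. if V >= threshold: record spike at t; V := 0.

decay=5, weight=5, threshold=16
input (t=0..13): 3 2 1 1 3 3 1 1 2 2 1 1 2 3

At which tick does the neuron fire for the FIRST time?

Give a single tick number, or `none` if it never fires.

Answer: 1

Derivation:
t=0: input=3 -> V=15
t=1: input=2 -> V=0 FIRE
t=2: input=1 -> V=5
t=3: input=1 -> V=7
t=4: input=3 -> V=0 FIRE
t=5: input=3 -> V=15
t=6: input=1 -> V=12
t=7: input=1 -> V=11
t=8: input=2 -> V=15
t=9: input=2 -> V=0 FIRE
t=10: input=1 -> V=5
t=11: input=1 -> V=7
t=12: input=2 -> V=13
t=13: input=3 -> V=0 FIRE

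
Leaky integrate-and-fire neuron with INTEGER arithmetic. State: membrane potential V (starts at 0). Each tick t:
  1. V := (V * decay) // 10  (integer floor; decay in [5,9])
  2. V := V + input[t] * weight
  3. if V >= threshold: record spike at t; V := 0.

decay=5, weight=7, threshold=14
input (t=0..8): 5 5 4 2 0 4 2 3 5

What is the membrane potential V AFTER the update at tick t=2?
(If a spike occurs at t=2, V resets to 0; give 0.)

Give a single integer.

Answer: 0

Derivation:
t=0: input=5 -> V=0 FIRE
t=1: input=5 -> V=0 FIRE
t=2: input=4 -> V=0 FIRE
t=3: input=2 -> V=0 FIRE
t=4: input=0 -> V=0
t=5: input=4 -> V=0 FIRE
t=6: input=2 -> V=0 FIRE
t=7: input=3 -> V=0 FIRE
t=8: input=5 -> V=0 FIRE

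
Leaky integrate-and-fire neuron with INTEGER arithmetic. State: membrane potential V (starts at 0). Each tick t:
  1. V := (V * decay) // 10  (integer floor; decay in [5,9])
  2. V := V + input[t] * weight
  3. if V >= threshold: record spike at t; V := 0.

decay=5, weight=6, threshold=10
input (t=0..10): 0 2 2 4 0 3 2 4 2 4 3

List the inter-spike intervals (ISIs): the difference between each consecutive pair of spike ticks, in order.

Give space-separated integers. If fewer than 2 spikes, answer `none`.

t=0: input=0 -> V=0
t=1: input=2 -> V=0 FIRE
t=2: input=2 -> V=0 FIRE
t=3: input=4 -> V=0 FIRE
t=4: input=0 -> V=0
t=5: input=3 -> V=0 FIRE
t=6: input=2 -> V=0 FIRE
t=7: input=4 -> V=0 FIRE
t=8: input=2 -> V=0 FIRE
t=9: input=4 -> V=0 FIRE
t=10: input=3 -> V=0 FIRE

Answer: 1 1 2 1 1 1 1 1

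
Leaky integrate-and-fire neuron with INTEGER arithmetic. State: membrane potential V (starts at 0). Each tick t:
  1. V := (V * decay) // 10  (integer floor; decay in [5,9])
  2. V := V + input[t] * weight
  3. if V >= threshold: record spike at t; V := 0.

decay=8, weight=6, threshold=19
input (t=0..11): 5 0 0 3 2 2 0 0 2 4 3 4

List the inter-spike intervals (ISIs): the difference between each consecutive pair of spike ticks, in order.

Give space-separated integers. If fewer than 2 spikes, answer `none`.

t=0: input=5 -> V=0 FIRE
t=1: input=0 -> V=0
t=2: input=0 -> V=0
t=3: input=3 -> V=18
t=4: input=2 -> V=0 FIRE
t=5: input=2 -> V=12
t=6: input=0 -> V=9
t=7: input=0 -> V=7
t=8: input=2 -> V=17
t=9: input=4 -> V=0 FIRE
t=10: input=3 -> V=18
t=11: input=4 -> V=0 FIRE

Answer: 4 5 2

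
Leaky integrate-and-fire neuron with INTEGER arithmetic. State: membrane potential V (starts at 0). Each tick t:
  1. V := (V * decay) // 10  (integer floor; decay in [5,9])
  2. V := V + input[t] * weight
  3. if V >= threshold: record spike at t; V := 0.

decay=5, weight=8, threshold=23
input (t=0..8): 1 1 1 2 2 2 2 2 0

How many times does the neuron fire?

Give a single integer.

t=0: input=1 -> V=8
t=1: input=1 -> V=12
t=2: input=1 -> V=14
t=3: input=2 -> V=0 FIRE
t=4: input=2 -> V=16
t=5: input=2 -> V=0 FIRE
t=6: input=2 -> V=16
t=7: input=2 -> V=0 FIRE
t=8: input=0 -> V=0

Answer: 3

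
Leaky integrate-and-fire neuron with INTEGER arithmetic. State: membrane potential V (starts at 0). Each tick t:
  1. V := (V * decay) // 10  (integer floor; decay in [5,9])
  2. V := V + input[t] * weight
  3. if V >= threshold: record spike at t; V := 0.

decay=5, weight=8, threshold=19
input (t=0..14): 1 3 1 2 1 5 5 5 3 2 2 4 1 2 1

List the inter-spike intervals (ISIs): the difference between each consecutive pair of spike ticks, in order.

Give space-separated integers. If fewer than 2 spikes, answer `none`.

Answer: 2 2 1 1 1 2 1 2

Derivation:
t=0: input=1 -> V=8
t=1: input=3 -> V=0 FIRE
t=2: input=1 -> V=8
t=3: input=2 -> V=0 FIRE
t=4: input=1 -> V=8
t=5: input=5 -> V=0 FIRE
t=6: input=5 -> V=0 FIRE
t=7: input=5 -> V=0 FIRE
t=8: input=3 -> V=0 FIRE
t=9: input=2 -> V=16
t=10: input=2 -> V=0 FIRE
t=11: input=4 -> V=0 FIRE
t=12: input=1 -> V=8
t=13: input=2 -> V=0 FIRE
t=14: input=1 -> V=8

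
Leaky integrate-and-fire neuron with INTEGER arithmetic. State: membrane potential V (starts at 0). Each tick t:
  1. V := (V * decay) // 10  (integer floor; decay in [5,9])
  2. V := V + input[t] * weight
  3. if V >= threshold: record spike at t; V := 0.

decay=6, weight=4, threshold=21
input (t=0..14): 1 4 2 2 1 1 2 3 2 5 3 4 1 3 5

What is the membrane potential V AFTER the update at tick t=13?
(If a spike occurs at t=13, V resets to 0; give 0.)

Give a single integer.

t=0: input=1 -> V=4
t=1: input=4 -> V=18
t=2: input=2 -> V=18
t=3: input=2 -> V=18
t=4: input=1 -> V=14
t=5: input=1 -> V=12
t=6: input=2 -> V=15
t=7: input=3 -> V=0 FIRE
t=8: input=2 -> V=8
t=9: input=5 -> V=0 FIRE
t=10: input=3 -> V=12
t=11: input=4 -> V=0 FIRE
t=12: input=1 -> V=4
t=13: input=3 -> V=14
t=14: input=5 -> V=0 FIRE

Answer: 14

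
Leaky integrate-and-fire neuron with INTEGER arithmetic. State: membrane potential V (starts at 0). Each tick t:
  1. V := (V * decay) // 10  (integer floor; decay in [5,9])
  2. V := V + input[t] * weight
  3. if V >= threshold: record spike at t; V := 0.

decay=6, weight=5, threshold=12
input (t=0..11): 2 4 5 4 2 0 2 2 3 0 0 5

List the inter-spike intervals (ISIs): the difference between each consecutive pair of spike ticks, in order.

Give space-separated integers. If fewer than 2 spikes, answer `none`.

t=0: input=2 -> V=10
t=1: input=4 -> V=0 FIRE
t=2: input=5 -> V=0 FIRE
t=3: input=4 -> V=0 FIRE
t=4: input=2 -> V=10
t=5: input=0 -> V=6
t=6: input=2 -> V=0 FIRE
t=7: input=2 -> V=10
t=8: input=3 -> V=0 FIRE
t=9: input=0 -> V=0
t=10: input=0 -> V=0
t=11: input=5 -> V=0 FIRE

Answer: 1 1 3 2 3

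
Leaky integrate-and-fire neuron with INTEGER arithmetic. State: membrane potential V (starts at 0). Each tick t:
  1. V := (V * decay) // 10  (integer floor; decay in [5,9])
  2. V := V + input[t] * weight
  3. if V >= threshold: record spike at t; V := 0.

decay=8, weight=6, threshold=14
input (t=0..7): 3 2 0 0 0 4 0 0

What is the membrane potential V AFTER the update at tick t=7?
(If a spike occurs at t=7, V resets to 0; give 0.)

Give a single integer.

t=0: input=3 -> V=0 FIRE
t=1: input=2 -> V=12
t=2: input=0 -> V=9
t=3: input=0 -> V=7
t=4: input=0 -> V=5
t=5: input=4 -> V=0 FIRE
t=6: input=0 -> V=0
t=7: input=0 -> V=0

Answer: 0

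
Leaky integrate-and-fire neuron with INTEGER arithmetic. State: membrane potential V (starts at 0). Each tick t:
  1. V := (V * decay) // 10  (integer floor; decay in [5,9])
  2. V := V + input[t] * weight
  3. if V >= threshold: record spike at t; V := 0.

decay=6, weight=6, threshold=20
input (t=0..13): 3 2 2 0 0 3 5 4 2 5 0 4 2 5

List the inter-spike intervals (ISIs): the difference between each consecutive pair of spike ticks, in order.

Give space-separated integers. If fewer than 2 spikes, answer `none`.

t=0: input=3 -> V=18
t=1: input=2 -> V=0 FIRE
t=2: input=2 -> V=12
t=3: input=0 -> V=7
t=4: input=0 -> V=4
t=5: input=3 -> V=0 FIRE
t=6: input=5 -> V=0 FIRE
t=7: input=4 -> V=0 FIRE
t=8: input=2 -> V=12
t=9: input=5 -> V=0 FIRE
t=10: input=0 -> V=0
t=11: input=4 -> V=0 FIRE
t=12: input=2 -> V=12
t=13: input=5 -> V=0 FIRE

Answer: 4 1 1 2 2 2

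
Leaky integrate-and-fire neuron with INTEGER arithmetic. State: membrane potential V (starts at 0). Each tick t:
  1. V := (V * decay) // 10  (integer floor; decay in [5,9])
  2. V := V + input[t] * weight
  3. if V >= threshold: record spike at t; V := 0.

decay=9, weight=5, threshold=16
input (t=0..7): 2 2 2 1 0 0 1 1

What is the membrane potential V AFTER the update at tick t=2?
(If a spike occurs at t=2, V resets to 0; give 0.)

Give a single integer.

Answer: 10

Derivation:
t=0: input=2 -> V=10
t=1: input=2 -> V=0 FIRE
t=2: input=2 -> V=10
t=3: input=1 -> V=14
t=4: input=0 -> V=12
t=5: input=0 -> V=10
t=6: input=1 -> V=14
t=7: input=1 -> V=0 FIRE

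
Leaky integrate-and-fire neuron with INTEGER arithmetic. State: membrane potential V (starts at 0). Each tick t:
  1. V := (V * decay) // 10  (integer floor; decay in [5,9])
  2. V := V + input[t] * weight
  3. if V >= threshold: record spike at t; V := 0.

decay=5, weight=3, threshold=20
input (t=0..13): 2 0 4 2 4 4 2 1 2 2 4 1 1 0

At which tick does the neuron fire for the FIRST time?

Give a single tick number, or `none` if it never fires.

Answer: 5

Derivation:
t=0: input=2 -> V=6
t=1: input=0 -> V=3
t=2: input=4 -> V=13
t=3: input=2 -> V=12
t=4: input=4 -> V=18
t=5: input=4 -> V=0 FIRE
t=6: input=2 -> V=6
t=7: input=1 -> V=6
t=8: input=2 -> V=9
t=9: input=2 -> V=10
t=10: input=4 -> V=17
t=11: input=1 -> V=11
t=12: input=1 -> V=8
t=13: input=0 -> V=4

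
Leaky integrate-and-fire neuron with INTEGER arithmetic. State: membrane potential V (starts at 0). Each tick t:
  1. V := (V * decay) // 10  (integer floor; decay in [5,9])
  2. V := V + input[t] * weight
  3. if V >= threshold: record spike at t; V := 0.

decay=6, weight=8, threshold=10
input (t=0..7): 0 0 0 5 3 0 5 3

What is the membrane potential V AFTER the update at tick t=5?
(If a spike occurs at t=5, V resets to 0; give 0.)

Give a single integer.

Answer: 0

Derivation:
t=0: input=0 -> V=0
t=1: input=0 -> V=0
t=2: input=0 -> V=0
t=3: input=5 -> V=0 FIRE
t=4: input=3 -> V=0 FIRE
t=5: input=0 -> V=0
t=6: input=5 -> V=0 FIRE
t=7: input=3 -> V=0 FIRE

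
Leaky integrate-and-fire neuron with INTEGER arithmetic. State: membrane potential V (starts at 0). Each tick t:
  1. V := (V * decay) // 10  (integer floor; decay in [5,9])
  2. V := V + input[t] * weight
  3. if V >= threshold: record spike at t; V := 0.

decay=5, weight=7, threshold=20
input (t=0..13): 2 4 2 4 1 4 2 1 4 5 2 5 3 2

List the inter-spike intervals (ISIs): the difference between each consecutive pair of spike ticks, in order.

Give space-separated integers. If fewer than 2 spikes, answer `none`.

t=0: input=2 -> V=14
t=1: input=4 -> V=0 FIRE
t=2: input=2 -> V=14
t=3: input=4 -> V=0 FIRE
t=4: input=1 -> V=7
t=5: input=4 -> V=0 FIRE
t=6: input=2 -> V=14
t=7: input=1 -> V=14
t=8: input=4 -> V=0 FIRE
t=9: input=5 -> V=0 FIRE
t=10: input=2 -> V=14
t=11: input=5 -> V=0 FIRE
t=12: input=3 -> V=0 FIRE
t=13: input=2 -> V=14

Answer: 2 2 3 1 2 1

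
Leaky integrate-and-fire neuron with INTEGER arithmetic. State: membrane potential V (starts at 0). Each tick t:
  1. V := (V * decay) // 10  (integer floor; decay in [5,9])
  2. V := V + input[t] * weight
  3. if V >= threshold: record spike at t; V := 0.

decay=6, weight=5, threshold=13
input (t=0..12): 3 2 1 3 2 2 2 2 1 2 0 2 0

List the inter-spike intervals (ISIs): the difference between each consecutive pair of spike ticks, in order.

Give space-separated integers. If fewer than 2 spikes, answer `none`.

t=0: input=3 -> V=0 FIRE
t=1: input=2 -> V=10
t=2: input=1 -> V=11
t=3: input=3 -> V=0 FIRE
t=4: input=2 -> V=10
t=5: input=2 -> V=0 FIRE
t=6: input=2 -> V=10
t=7: input=2 -> V=0 FIRE
t=8: input=1 -> V=5
t=9: input=2 -> V=0 FIRE
t=10: input=0 -> V=0
t=11: input=2 -> V=10
t=12: input=0 -> V=6

Answer: 3 2 2 2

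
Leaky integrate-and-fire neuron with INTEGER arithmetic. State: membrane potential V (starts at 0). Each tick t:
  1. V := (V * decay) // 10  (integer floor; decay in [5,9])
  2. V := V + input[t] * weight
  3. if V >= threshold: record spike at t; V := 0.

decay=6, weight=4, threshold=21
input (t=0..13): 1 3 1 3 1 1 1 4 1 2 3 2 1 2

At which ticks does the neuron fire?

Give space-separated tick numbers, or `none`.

Answer: 7

Derivation:
t=0: input=1 -> V=4
t=1: input=3 -> V=14
t=2: input=1 -> V=12
t=3: input=3 -> V=19
t=4: input=1 -> V=15
t=5: input=1 -> V=13
t=6: input=1 -> V=11
t=7: input=4 -> V=0 FIRE
t=8: input=1 -> V=4
t=9: input=2 -> V=10
t=10: input=3 -> V=18
t=11: input=2 -> V=18
t=12: input=1 -> V=14
t=13: input=2 -> V=16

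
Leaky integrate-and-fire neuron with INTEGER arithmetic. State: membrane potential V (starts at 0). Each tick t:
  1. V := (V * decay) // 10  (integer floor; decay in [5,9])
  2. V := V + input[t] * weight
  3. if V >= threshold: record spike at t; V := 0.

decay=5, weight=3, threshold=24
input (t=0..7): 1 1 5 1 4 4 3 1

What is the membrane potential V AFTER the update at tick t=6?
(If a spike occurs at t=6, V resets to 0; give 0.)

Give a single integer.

t=0: input=1 -> V=3
t=1: input=1 -> V=4
t=2: input=5 -> V=17
t=3: input=1 -> V=11
t=4: input=4 -> V=17
t=5: input=4 -> V=20
t=6: input=3 -> V=19
t=7: input=1 -> V=12

Answer: 19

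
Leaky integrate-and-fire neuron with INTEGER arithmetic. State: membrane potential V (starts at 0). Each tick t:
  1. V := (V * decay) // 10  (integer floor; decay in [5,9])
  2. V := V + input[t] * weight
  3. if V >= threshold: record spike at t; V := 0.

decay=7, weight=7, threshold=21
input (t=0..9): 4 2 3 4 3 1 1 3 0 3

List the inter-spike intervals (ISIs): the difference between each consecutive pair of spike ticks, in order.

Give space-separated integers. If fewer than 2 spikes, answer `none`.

Answer: 2 1 1 3 2

Derivation:
t=0: input=4 -> V=0 FIRE
t=1: input=2 -> V=14
t=2: input=3 -> V=0 FIRE
t=3: input=4 -> V=0 FIRE
t=4: input=3 -> V=0 FIRE
t=5: input=1 -> V=7
t=6: input=1 -> V=11
t=7: input=3 -> V=0 FIRE
t=8: input=0 -> V=0
t=9: input=3 -> V=0 FIRE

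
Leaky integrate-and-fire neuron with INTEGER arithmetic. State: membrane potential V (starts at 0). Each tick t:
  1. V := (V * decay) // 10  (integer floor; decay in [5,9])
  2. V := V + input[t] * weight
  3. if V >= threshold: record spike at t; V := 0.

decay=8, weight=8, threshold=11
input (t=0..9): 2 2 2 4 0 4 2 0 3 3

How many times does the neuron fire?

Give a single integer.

Answer: 8

Derivation:
t=0: input=2 -> V=0 FIRE
t=1: input=2 -> V=0 FIRE
t=2: input=2 -> V=0 FIRE
t=3: input=4 -> V=0 FIRE
t=4: input=0 -> V=0
t=5: input=4 -> V=0 FIRE
t=6: input=2 -> V=0 FIRE
t=7: input=0 -> V=0
t=8: input=3 -> V=0 FIRE
t=9: input=3 -> V=0 FIRE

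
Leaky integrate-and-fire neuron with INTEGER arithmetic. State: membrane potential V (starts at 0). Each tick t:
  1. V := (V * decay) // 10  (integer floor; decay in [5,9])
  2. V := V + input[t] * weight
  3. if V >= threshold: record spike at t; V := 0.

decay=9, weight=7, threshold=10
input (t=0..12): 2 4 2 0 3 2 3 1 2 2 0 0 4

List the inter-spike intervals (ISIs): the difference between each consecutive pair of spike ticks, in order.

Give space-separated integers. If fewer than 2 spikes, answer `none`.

t=0: input=2 -> V=0 FIRE
t=1: input=4 -> V=0 FIRE
t=2: input=2 -> V=0 FIRE
t=3: input=0 -> V=0
t=4: input=3 -> V=0 FIRE
t=5: input=2 -> V=0 FIRE
t=6: input=3 -> V=0 FIRE
t=7: input=1 -> V=7
t=8: input=2 -> V=0 FIRE
t=9: input=2 -> V=0 FIRE
t=10: input=0 -> V=0
t=11: input=0 -> V=0
t=12: input=4 -> V=0 FIRE

Answer: 1 1 2 1 1 2 1 3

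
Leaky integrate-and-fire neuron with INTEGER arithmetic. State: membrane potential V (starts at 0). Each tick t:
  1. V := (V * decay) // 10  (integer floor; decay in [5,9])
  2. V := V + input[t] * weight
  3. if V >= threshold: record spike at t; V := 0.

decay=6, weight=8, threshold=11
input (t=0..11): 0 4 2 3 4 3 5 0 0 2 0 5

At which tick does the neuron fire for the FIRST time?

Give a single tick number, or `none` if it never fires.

t=0: input=0 -> V=0
t=1: input=4 -> V=0 FIRE
t=2: input=2 -> V=0 FIRE
t=3: input=3 -> V=0 FIRE
t=4: input=4 -> V=0 FIRE
t=5: input=3 -> V=0 FIRE
t=6: input=5 -> V=0 FIRE
t=7: input=0 -> V=0
t=8: input=0 -> V=0
t=9: input=2 -> V=0 FIRE
t=10: input=0 -> V=0
t=11: input=5 -> V=0 FIRE

Answer: 1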